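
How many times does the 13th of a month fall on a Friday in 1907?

The 13th falls on a Friday when the month's 13th has weekday Fri.
Jan 13 is Sun; Feb 13 is Wed; Mar 13 is Wed; Apr 13 is Sat; May 13 is Mon; Jun 13 is Thu; Jul 13 is Sat; Aug 13 is Tue; Sep 13 is Fri ✓; Oct 13 is Sun; Nov 13 is Wed; Dec 13 is Fri ✓.
Friday the 13ths: Sep, Dec.

2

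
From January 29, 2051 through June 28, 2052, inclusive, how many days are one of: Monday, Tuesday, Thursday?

January 29, 2051 is a Sunday.
The range spans 517 days (inclusive of both endpoints).
517 = 7 × 73 + 6, so there are 73 full weeks plus 6 extra days.
Each full week contributes 3 days from the set (Mon, Tue, Thu): 73 × 3 = 219.
The 6 extra days are Sunday, Monday, Tuesday, Wednesday, Thursday, Friday — 3 of them qualify.
Total: 219 + 3 = 222.

222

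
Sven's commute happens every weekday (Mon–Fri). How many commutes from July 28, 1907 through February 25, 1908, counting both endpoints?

July 28, 1907 is a Sunday.
The range spans 213 days (inclusive of both endpoints).
213 = 7 × 30 + 3, so there are 30 full weeks plus 3 extra days.
Each full week contributes 5 weekdays (Mon–Fri): 30 × 5 = 150.
The 3 extra days are Sunday, Monday, Tuesday — 2 of them qualify.
Total: 150 + 2 = 152.

152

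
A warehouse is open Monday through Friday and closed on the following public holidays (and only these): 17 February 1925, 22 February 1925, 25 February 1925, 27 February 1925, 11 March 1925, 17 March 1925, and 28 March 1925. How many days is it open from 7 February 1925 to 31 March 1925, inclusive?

32 working days

7 February 1925 is a Saturday.
The range spans 53 days (inclusive of both endpoints).
53 = 7 × 7 + 4, so there are 7 full weeks plus 4 extra days.
Each full week contributes 5 weekdays (Mon–Fri): 7 × 5 = 35.
The 4 extra days are Sat, Sun, Mon, Tue — 2 of them qualify.
Total: 35 + 2 = 37.
Holidays: 17 February 1925 (Tue); 22 February 1925 (Sun); 25 February 1925 (Wed); 27 February 1925 (Fri); 11 March 1925 (Wed); 17 March 1925 (Tue); 28 March 1925 (Sat).
5 of the 7 holidays fall on weekdays; the rest are weekends and were already excluded.
Business days: 37 − 5 = 32.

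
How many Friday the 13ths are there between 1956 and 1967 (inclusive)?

Friday-the-13ths by year:
1956: Jan, Apr, Jul
1957: Sep, Dec
1958: Jun
1959: Feb, Mar, Nov
1960: May
1961: Jan, Oct
1962: Apr, Jul
1963: Sep, Dec
1964: Mar, Nov
1965: Aug
1966: May
1967: Jan, Oct

22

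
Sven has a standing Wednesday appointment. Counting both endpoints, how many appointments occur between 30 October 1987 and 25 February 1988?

17

30 October 1987 is a Friday.
From 30 October 1987 to 25 February 1988 is 119 days inclusive.
119 = 7 × 17, so the span is exactly 17 full weeks.
Each full week contributes one Wednesday: 17 so far.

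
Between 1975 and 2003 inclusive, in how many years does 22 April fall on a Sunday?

4

Day of week of April 22 in each year:
1975: Tue, 1976: Thu, 1977: Fri, 1978: Sat, 1979: Sun ✓, 1980: Tue, 1981: Wed, 1982: Thu, 1983: Fri, 1984: Sun ✓, 1985: Mon, 1986: Tue, 1987: Wed, 1988: Fri, 1989: Sat, 1990: Sun ✓, 1991: Mon, 1992: Wed, 1993: Thu, 1994: Fri, 1995: Sat, 1996: Mon, 1997: Tue, 1998: Wed, 1999: Thu, 2000: Sat, 2001: Sun ✓, 2002: Mon, 2003: Tue
Sundays: 1979, 1984, 1990, 2001.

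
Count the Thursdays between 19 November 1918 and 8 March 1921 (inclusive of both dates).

19 November 1918 is a Tuesday.
The range spans 841 days (inclusive of both endpoints).
841 = 7 × 120 + 1, so there are 120 full weeks plus 1 extra day.
Each full week contributes one Thursday: 120 so far.
The 1 extra day is Tuesday — none qualify.
Total: 120 + 0 = 120.

120 Thursdays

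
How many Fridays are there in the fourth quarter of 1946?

13

October 1, 1946 is a Tuesday.
The range spans 92 days (inclusive of both endpoints).
92 = 7 × 13 + 1, so there are 13 full weeks plus 1 extra day.
Each full week contributes one Friday: 13 so far.
The 1 extra day is Tuesday — none qualify.
Total: 13 + 0 = 13.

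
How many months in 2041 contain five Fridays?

4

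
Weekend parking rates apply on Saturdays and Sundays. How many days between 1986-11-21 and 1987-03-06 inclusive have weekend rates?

30

1986-11-21 is a Friday.
That's 106 days from start to end, counting both.
106 = 7 × 15 + 1, so there are 15 full weeks plus 1 extra day.
Each full week contributes 2 weekend days (Sat, Sun): 15 × 2 = 30.
The 1 extra day is Fri — none qualify.
Total: 30 + 0 = 30.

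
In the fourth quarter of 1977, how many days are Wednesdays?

13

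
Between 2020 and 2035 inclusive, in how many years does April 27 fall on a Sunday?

2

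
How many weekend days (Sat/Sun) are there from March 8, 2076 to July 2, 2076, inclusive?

March 8, 2076 is a Sunday.
From March 8, 2076 to July 2, 2076 is 117 days inclusive.
117 = 7 × 16 + 5, so there are 16 full weeks plus 5 extra days.
Each full week contributes 2 weekend days (Sat, Sun): 16 × 2 = 32.
The 5 extra days are Sun, Mon, Tue, Wed, Thu — 1 of them qualifies.
Total: 32 + 1 = 33.

33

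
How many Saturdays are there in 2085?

52

1 January 2085 is a Monday.
From 1 January 2085 to 31 December 2085 is 365 days inclusive.
365 = 7 × 52 + 1, so there are 52 full weeks plus 1 extra day.
Each full week contributes one Saturday: 52 so far.
The 1 extra day is Monday — none qualify.
Total: 52 + 0 = 52.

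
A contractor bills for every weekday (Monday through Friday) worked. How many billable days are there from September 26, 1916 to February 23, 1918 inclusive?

369

September 26, 1916 is a Tuesday.
That's 516 days from start to end, counting both.
516 = 7 × 73 + 5, so there are 73 full weeks plus 5 extra days.
Each full week contributes 5 weekdays (Mon–Fri): 73 × 5 = 365.
The 5 extra days are Tuesday, Wednesday, Thursday, Friday, Saturday — 4 of them qualify.
Total: 365 + 4 = 369.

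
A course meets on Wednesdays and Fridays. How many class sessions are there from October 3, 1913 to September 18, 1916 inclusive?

October 3, 1913 is a Friday.
The range spans 1082 days (inclusive of both endpoints).
1082 = 7 × 154 + 4, so there are 154 full weeks plus 4 extra days.
Each full week contributes 2 days from the set (Wed, Fri): 154 × 2 = 308.
The 4 extra days are Friday, Saturday, Sunday, Monday — 1 of them qualifies.
Total: 308 + 1 = 309.

309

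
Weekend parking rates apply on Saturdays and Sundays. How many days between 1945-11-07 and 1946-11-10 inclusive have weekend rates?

106

1945-11-07 is a Wednesday.
From 1945-11-07 to 1946-11-10 is 369 days inclusive.
369 = 7 × 52 + 5, so there are 52 full weeks plus 5 extra days.
Each full week contributes 2 weekend days (Sat, Sun): 52 × 2 = 104.
The 5 extra days are Wednesday, Thursday, Friday, Saturday, Sunday — 2 of them qualify.
Total: 104 + 2 = 106.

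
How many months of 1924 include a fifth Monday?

A month has five Mondays exactly when Monday falls within its first (length − 28) days.
Jan: 31 days, starts Tue → 5 of Tue, Wed, Thu
Feb: 29 days, starts Fri → 5 of Fri
Mar: 31 days, starts Sat → 5 of Sat, Sun, Mon ✓
Apr: 30 days, starts Tue → 5 of Tue, Wed
May: 31 days, starts Thu → 5 of Thu, Fri, Sat
Jun: 30 days, starts Sun → 5 of Sun, Mon ✓
Jul: 31 days, starts Tue → 5 of Tue, Wed, Thu
Aug: 31 days, starts Fri → 5 of Fri, Sat, Sun
Sep: 30 days, starts Mon → 5 of Mon, Tue ✓
Oct: 31 days, starts Wed → 5 of Wed, Thu, Fri
Nov: 30 days, starts Sat → 5 of Sat, Sun
Dec: 31 days, starts Mon → 5 of Mon, Tue, Wed ✓
Months with five Mondays: Mar, Jun, Sep, Dec.

4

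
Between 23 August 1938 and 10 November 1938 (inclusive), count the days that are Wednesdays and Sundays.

23 August 1938 is a Tuesday.
The range spans 80 days (inclusive of both endpoints).
80 = 7 × 11 + 3, so there are 11 full weeks plus 3 extra days.
Each full week contributes 2 days from the set (Wed, Sun): 11 × 2 = 22.
The 3 extra days are Tue, Wed, Thu — 1 of them qualifies.
Total: 22 + 1 = 23.

23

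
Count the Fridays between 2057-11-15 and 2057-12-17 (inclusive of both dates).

5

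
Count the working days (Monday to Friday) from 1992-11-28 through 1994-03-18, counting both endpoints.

340

1992-11-28 is a Saturday.
From 1992-11-28 to 1994-03-18 is 476 days inclusive.
476 = 7 × 68, so the span is exactly 68 full weeks.
Each full week contributes 5 weekdays (Mon–Fri): 68 × 5 = 340.
Total: 340.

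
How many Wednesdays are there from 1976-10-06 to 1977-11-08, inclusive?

57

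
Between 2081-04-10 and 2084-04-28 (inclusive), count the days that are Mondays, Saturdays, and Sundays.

477

2081-04-10 is a Thursday.
The range spans 1115 days (inclusive of both endpoints).
1115 = 7 × 159 + 2, so there are 159 full weeks plus 2 extra days.
Each full week contributes 3 days from the set (Mon, Sat, Sun): 159 × 3 = 477.
The 2 extra days are Thu, Fri — none qualify.
Total: 477 + 0 = 477.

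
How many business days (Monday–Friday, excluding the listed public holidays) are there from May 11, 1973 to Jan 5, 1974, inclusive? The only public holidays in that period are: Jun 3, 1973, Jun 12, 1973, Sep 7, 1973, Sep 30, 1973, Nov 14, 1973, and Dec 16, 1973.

168 business days

May 11, 1973 is a Friday.
That's 240 days from start to end, counting both.
240 = 7 × 34 + 2, so there are 34 full weeks plus 2 extra days.
Each full week contributes 5 weekdays (Mon–Fri): 34 × 5 = 170.
The 2 extra days are Fri, Sat — 1 of them qualifies.
Total: 170 + 1 = 171.
Holidays: Jun 3, 1973 (Sun); Jun 12, 1973 (Tue); Sep 7, 1973 (Fri); Sep 30, 1973 (Sun); Nov 14, 1973 (Wed); Dec 16, 1973 (Sun).
3 of the 6 holidays fall on weekdays; the rest are weekends and were already excluded.
Business days: 171 − 3 = 168.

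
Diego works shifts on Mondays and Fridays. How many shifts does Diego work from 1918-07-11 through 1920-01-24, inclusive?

161

1918-07-11 is a Thursday.
That's 563 days from start to end, counting both.
563 = 7 × 80 + 3, so there are 80 full weeks plus 3 extra days.
Each full week contributes 2 days from the set (Mon, Fri): 80 × 2 = 160.
The 3 extra days are Thursday, Friday, Saturday — 1 of them qualifies.
Total: 160 + 1 = 161.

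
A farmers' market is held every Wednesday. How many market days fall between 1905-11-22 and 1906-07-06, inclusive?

33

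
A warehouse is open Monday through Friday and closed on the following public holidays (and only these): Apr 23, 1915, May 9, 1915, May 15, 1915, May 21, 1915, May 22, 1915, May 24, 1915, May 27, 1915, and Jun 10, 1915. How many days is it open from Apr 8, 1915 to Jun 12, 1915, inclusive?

42

Apr 8, 1915 is a Thursday.
From Apr 8, 1915 to Jun 12, 1915 is 66 days inclusive.
66 = 7 × 9 + 3, so there are 9 full weeks plus 3 extra days.
Each full week contributes 5 weekdays (Mon–Fri): 9 × 5 = 45.
The 3 extra days are Thursday, Friday, Saturday — 2 of them qualify.
Total: 45 + 2 = 47.
Holidays: Apr 23, 1915 (Fri); May 9, 1915 (Sun); May 15, 1915 (Sat); May 21, 1915 (Fri); May 22, 1915 (Sat); May 24, 1915 (Mon); May 27, 1915 (Thu); Jun 10, 1915 (Thu).
5 of the 8 holidays fall on weekdays; the rest are weekends and were already excluded.
Business days: 47 − 5 = 42.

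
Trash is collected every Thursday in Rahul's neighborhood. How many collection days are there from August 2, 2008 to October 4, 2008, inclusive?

August 2, 2008 is a Saturday.
That's 64 days from start to end, counting both.
64 = 7 × 9 + 1, so there are 9 full weeks plus 1 extra day.
Each full week contributes one Thursday: 9 so far.
The 1 extra day is Sat — none qualify.
Total: 9 + 0 = 9.

9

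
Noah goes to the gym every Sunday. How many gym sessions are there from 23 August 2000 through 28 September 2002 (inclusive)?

109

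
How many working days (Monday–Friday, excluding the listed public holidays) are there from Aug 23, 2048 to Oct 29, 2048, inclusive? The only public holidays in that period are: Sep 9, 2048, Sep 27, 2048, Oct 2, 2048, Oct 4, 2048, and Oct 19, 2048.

Aug 23, 2048 is a Sunday.
That's 68 days from start to end, counting both.
68 = 7 × 9 + 5, so there are 9 full weeks plus 5 extra days.
Each full week contributes 5 weekdays (Mon–Fri): 9 × 5 = 45.
The 5 extra days are Sunday, Monday, Tuesday, Wednesday, Thursday — 4 of them qualify.
Total: 45 + 4 = 49.
Holidays: Sep 9, 2048 (Wed); Sep 27, 2048 (Sun); Oct 2, 2048 (Fri); Oct 4, 2048 (Sun); Oct 19, 2048 (Mon).
3 of the 5 holidays fall on weekdays; the rest are weekends and were already excluded.
Business days: 49 − 3 = 46.

46 working days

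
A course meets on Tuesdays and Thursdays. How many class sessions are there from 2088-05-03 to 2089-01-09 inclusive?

72

2088-05-03 is a Monday.
From 2088-05-03 to 2089-01-09 is 252 days inclusive.
252 = 7 × 36, so the span is exactly 36 full weeks.
Each full week contributes 2 days from the set (Tue, Thu): 36 × 2 = 72.
Total: 72.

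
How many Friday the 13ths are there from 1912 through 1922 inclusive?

Friday-the-13ths by year:
1912: Sep, Dec
1913: Jun
1914: Feb, Mar, Nov
1915: Aug
1916: Oct
1917: Apr, Jul
1918: Sep, Dec
1919: Jun
1920: Feb, Aug
1921: May
1922: Jan, Oct

18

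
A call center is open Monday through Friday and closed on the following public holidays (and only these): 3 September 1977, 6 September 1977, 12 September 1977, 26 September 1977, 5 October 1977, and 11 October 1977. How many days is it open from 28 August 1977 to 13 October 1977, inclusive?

29 business days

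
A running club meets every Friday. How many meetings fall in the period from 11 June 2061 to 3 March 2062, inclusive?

11 June 2061 is a Saturday.
From 11 June 2061 to 3 March 2062 is 266 days inclusive.
266 = 7 × 38, so the span is exactly 38 full weeks.
Each full week contributes one Friday: 38 so far.

38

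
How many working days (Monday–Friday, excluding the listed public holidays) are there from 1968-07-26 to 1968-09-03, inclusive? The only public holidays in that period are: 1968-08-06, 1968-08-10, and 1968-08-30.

26

1968-07-26 is a Friday.
The range spans 40 days (inclusive of both endpoints).
40 = 7 × 5 + 5, so there are 5 full weeks plus 5 extra days.
Each full week contributes 5 weekdays (Mon–Fri): 5 × 5 = 25.
The 5 extra days are Fri, Sat, Sun, Mon, Tue — 3 of them qualify.
Total: 25 + 3 = 28.
Holidays: 1968-08-06 (Tue); 1968-08-10 (Sat); 1968-08-30 (Fri).
2 of the 3 holidays fall on weekdays; the rest are weekends and were already excluded.
Business days: 28 − 2 = 26.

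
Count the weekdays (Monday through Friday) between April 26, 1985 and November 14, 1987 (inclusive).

666 weekdays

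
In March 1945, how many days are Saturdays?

5

March 1, 1945 is a Thursday.
That's 31 days from start to end, counting both.
31 = 7 × 4 + 3, so there are 4 full weeks plus 3 extra days.
Each full week contributes one Saturday: 4 so far.
The 3 extra days are Thursday, Friday, Saturday — 1 of them qualifies.
Total: 4 + 1 = 5.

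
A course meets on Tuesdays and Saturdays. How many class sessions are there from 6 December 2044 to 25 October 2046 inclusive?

6 December 2044 is a Tuesday.
The range spans 689 days (inclusive of both endpoints).
689 = 7 × 98 + 3, so there are 98 full weeks plus 3 extra days.
Each full week contributes 2 days from the set (Tue, Sat): 98 × 2 = 196.
The 3 extra days are Tuesday, Wednesday, Thursday — 1 of them qualifies.
Total: 196 + 1 = 197.

197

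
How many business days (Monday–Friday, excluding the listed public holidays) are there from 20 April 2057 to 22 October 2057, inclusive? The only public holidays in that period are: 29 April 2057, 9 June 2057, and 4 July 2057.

131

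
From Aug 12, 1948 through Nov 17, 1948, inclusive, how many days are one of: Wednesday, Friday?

28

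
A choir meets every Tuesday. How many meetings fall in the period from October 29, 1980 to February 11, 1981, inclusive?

15 Tuesdays

October 29, 1980 is a Wednesday.
The range spans 106 days (inclusive of both endpoints).
106 = 7 × 15 + 1, so there are 15 full weeks plus 1 extra day.
Each full week contributes one Tuesday: 15 so far.
The 1 extra day is Wednesday — none qualify.
Total: 15 + 0 = 15.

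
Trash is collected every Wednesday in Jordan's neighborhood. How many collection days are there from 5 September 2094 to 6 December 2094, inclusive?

5 September 2094 is a Sunday.
That's 93 days from start to end, counting both.
93 = 7 × 13 + 2, so there are 13 full weeks plus 2 extra days.
Each full week contributes one Wednesday: 13 so far.
The 2 extra days are Sun, Mon — none qualify.
Total: 13 + 0 = 13.

13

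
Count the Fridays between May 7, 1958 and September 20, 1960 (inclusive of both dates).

124 Fridays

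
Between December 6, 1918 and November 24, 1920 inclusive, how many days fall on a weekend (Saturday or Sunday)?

206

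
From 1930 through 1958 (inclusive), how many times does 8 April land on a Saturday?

4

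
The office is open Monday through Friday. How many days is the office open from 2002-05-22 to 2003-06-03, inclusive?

270 weekdays

2002-05-22 is a Wednesday.
That's 378 days from start to end, counting both.
378 = 7 × 54, so the span is exactly 54 full weeks.
Each full week contributes 5 weekdays (Mon–Fri): 54 × 5 = 270.
Total: 270.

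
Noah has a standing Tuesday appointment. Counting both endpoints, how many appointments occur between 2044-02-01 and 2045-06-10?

71 Tuesdays

2044-02-01 is a Monday.
The range spans 496 days (inclusive of both endpoints).
496 = 7 × 70 + 6, so there are 70 full weeks plus 6 extra days.
Each full week contributes one Tuesday: 70 so far.
The 6 extra days are Monday, Tuesday, Wednesday, Thursday, Friday, Saturday — 1 of them qualifies.
Total: 70 + 1 = 71.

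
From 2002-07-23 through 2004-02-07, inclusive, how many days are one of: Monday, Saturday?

2002-07-23 is a Tuesday.
From 2002-07-23 to 2004-02-07 is 565 days inclusive.
565 = 7 × 80 + 5, so there are 80 full weeks plus 5 extra days.
Each full week contributes 2 days from the set (Mon, Sat): 80 × 2 = 160.
The 5 extra days are Tuesday, Wednesday, Thursday, Friday, Saturday — 1 of them qualifies.
Total: 160 + 1 = 161.

161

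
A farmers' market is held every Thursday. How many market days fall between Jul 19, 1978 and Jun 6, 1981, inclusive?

151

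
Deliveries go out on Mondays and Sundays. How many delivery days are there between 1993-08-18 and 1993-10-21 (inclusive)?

1993-08-18 is a Wednesday.
That's 65 days from start to end, counting both.
65 = 7 × 9 + 2, so there are 9 full weeks plus 2 extra days.
Each full week contributes 2 days from the set (Mon, Sun): 9 × 2 = 18.
The 2 extra days are Wed, Thu — none qualify.
Total: 18 + 0 = 18.

18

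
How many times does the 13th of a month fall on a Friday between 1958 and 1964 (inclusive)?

13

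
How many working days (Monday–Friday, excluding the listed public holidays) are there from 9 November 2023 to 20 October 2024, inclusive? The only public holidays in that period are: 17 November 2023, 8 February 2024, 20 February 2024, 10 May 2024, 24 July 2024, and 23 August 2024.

241

9 November 2023 is a Thursday.
From 9 November 2023 to 20 October 2024 is 347 days inclusive.
347 = 7 × 49 + 4, so there are 49 full weeks plus 4 extra days.
Each full week contributes 5 weekdays (Mon–Fri): 49 × 5 = 245.
The 4 extra days are Thu, Fri, Sat, Sun — 2 of them qualify.
Total: 245 + 2 = 247.
Holidays: 17 November 2023 (Fri); 8 February 2024 (Thu); 20 February 2024 (Tue); 10 May 2024 (Fri); 24 July 2024 (Wed); 23 August 2024 (Fri).
All 6 holidays fall on weekdays, so subtract 6.
Business days: 247 − 6 = 241.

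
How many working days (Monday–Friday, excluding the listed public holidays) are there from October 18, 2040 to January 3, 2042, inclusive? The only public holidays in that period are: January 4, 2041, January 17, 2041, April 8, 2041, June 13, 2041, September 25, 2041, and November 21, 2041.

311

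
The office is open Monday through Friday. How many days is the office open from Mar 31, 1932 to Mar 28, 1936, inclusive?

1042

Mar 31, 1932 is a Thursday.
From Mar 31, 1932 to Mar 28, 1936 is 1459 days inclusive.
1459 = 7 × 208 + 3, so there are 208 full weeks plus 3 extra days.
Each full week contributes 5 weekdays (Mon–Fri): 208 × 5 = 1040.
The 3 extra days are Thursday, Friday, Saturday — 2 of them qualify.
Total: 1040 + 2 = 1042.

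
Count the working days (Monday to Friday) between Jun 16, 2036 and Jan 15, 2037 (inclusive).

154 weekdays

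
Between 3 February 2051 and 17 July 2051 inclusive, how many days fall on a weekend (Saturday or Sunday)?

3 February 2051 is a Friday.
From 3 February 2051 to 17 July 2051 is 165 days inclusive.
165 = 7 × 23 + 4, so there are 23 full weeks plus 4 extra days.
Each full week contributes 2 weekend days (Sat, Sun): 23 × 2 = 46.
The 4 extra days are Fri, Sat, Sun, Mon — 2 of them qualify.
Total: 46 + 2 = 48.

48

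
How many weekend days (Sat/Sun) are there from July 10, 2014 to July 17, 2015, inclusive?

106

July 10, 2014 is a Thursday.
The range spans 373 days (inclusive of both endpoints).
373 = 7 × 53 + 2, so there are 53 full weeks plus 2 extra days.
Each full week contributes 2 weekend days (Sat, Sun): 53 × 2 = 106.
The 2 extra days are Thu, Fri — none qualify.
Total: 106 + 0 = 106.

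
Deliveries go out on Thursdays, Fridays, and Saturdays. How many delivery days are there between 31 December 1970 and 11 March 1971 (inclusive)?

31

31 December 1970 is a Thursday.
From 31 December 1970 to 11 March 1971 is 71 days inclusive.
71 = 7 × 10 + 1, so there are 10 full weeks plus 1 extra day.
Each full week contributes 3 days from the set (Thu, Fri, Sat): 10 × 3 = 30.
The 1 extra day is Thursday — 1 of them qualifies.
Total: 30 + 1 = 31.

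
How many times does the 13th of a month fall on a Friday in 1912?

2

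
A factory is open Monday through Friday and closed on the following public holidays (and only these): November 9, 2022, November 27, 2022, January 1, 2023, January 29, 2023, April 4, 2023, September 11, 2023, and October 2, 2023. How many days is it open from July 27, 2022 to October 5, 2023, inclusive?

308

July 27, 2022 is a Wednesday.
The range spans 436 days (inclusive of both endpoints).
436 = 7 × 62 + 2, so there are 62 full weeks plus 2 extra days.
Each full week contributes 5 weekdays (Mon–Fri): 62 × 5 = 310.
The 2 extra days are Wednesday, Thursday — 2 of them qualify.
Total: 310 + 2 = 312.
Holidays: November 9, 2022 (Wed); November 27, 2022 (Sun); January 1, 2023 (Sun); January 29, 2023 (Sun); April 4, 2023 (Tue); September 11, 2023 (Mon); October 2, 2023 (Mon).
4 of the 7 holidays fall on weekdays; the rest are weekends and were already excluded.
Business days: 312 − 4 = 308.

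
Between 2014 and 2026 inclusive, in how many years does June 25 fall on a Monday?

Day of week of June 25 in each year:
2014: Wed, 2015: Thu, 2016: Sat, 2017: Sun, 2018: Mon ✓, 2019: Tue, 2020: Thu, 2021: Fri, 2022: Sat, 2023: Sun, 2024: Tue, 2025: Wed, 2026: Thu
Mondays: 2018.

1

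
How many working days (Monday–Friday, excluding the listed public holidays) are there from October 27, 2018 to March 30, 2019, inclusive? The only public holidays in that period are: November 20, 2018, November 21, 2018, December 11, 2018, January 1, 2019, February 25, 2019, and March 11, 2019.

104 working days

October 27, 2018 is a Saturday.
That's 155 days from start to end, counting both.
155 = 7 × 22 + 1, so there are 22 full weeks plus 1 extra day.
Each full week contributes 5 weekdays (Mon–Fri): 22 × 5 = 110.
The 1 extra day is Sat — none qualify.
Total: 110 + 0 = 110.
Holidays: November 20, 2018 (Tue); November 21, 2018 (Wed); December 11, 2018 (Tue); January 1, 2019 (Tue); February 25, 2019 (Mon); March 11, 2019 (Mon).
All 6 holidays fall on weekdays, so subtract 6.
Business days: 110 − 6 = 104.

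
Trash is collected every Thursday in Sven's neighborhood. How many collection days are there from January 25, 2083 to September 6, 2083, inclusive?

32

January 25, 2083 is a Monday.
From January 25, 2083 to September 6, 2083 is 225 days inclusive.
225 = 7 × 32 + 1, so there are 32 full weeks plus 1 extra day.
Each full week contributes one Thursday: 32 so far.
The 1 extra day is Monday — none qualify.
Total: 32 + 0 = 32.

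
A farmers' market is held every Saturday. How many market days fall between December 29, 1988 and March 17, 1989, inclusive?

11

December 29, 1988 is a Thursday.
From December 29, 1988 to March 17, 1989 is 79 days inclusive.
79 = 7 × 11 + 2, so there are 11 full weeks plus 2 extra days.
Each full week contributes one Saturday: 11 so far.
The 2 extra days are Thursday, Friday — none qualify.
Total: 11 + 0 = 11.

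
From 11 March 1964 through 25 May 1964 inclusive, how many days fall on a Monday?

11 March 1964 is a Wednesday.
That's 76 days from start to end, counting both.
76 = 7 × 10 + 6, so there are 10 full weeks plus 6 extra days.
Each full week contributes one Monday: 10 so far.
The 6 extra days are Wed, Thu, Fri, Sat, Sun, Mon — 1 of them qualifies.
Total: 10 + 1 = 11.

11 Mondays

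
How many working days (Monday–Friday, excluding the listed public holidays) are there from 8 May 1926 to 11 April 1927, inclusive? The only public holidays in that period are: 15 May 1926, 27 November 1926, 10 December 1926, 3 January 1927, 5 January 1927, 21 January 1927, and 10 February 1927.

8 May 1926 is a Saturday.
The range spans 339 days (inclusive of both endpoints).
339 = 7 × 48 + 3, so there are 48 full weeks plus 3 extra days.
Each full week contributes 5 weekdays (Mon–Fri): 48 × 5 = 240.
The 3 extra days are Saturday, Sunday, Monday — 1 of them qualifies.
Total: 240 + 1 = 241.
Holidays: 15 May 1926 (Sat); 27 November 1926 (Sat); 10 December 1926 (Fri); 3 January 1927 (Mon); 5 January 1927 (Wed); 21 January 1927 (Fri); 10 February 1927 (Thu).
5 of the 7 holidays fall on weekdays; the rest are weekends and were already excluded.
Business days: 241 − 5 = 236.

236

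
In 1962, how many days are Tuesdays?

52

January 1, 1962 is a Monday.
From January 1, 1962 to December 31, 1962 is 365 days inclusive.
365 = 7 × 52 + 1, so there are 52 full weeks plus 1 extra day.
Each full week contributes one Tuesday: 52 so far.
The 1 extra day is Mon — none qualify.
Total: 52 + 0 = 52.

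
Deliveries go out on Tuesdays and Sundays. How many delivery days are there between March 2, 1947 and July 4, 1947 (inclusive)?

March 2, 1947 is a Sunday.
From March 2, 1947 to July 4, 1947 is 125 days inclusive.
125 = 7 × 17 + 6, so there are 17 full weeks plus 6 extra days.
Each full week contributes 2 days from the set (Tue, Sun): 17 × 2 = 34.
The 6 extra days are Sun, Mon, Tue, Wed, Thu, Fri — 2 of them qualify.
Total: 34 + 2 = 36.

36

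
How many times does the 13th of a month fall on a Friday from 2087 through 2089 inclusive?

Friday-the-13ths by year:
2087: Jun
2088: Feb, Aug
2089: May

4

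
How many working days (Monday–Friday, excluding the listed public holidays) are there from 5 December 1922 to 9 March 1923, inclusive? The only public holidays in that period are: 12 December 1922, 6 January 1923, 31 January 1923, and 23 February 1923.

5 December 1922 is a Tuesday.
The range spans 95 days (inclusive of both endpoints).
95 = 7 × 13 + 4, so there are 13 full weeks plus 4 extra days.
Each full week contributes 5 weekdays (Mon–Fri): 13 × 5 = 65.
The 4 extra days are Tuesday, Wednesday, Thursday, Friday — 4 of them qualify.
Total: 65 + 4 = 69.
Holidays: 12 December 1922 (Tue); 6 January 1923 (Sat); 31 January 1923 (Wed); 23 February 1923 (Fri).
3 of the 4 holidays fall on weekdays; the rest are weekends and were already excluded.
Business days: 69 − 3 = 66.

66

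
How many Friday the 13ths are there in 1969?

1

The 13th falls on a Friday when the month's 13th has weekday Fri.
Jan 13 is Mon; Feb 13 is Thu; Mar 13 is Thu; Apr 13 is Sun; May 13 is Tue; Jun 13 is Fri ✓; Jul 13 is Sun; Aug 13 is Wed; Sep 13 is Sat; Oct 13 is Mon; Nov 13 is Thu; Dec 13 is Sat.
Friday the 13ths: Jun.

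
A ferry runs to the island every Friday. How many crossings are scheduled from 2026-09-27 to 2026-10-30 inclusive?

2026-09-27 is a Sunday.
From 2026-09-27 to 2026-10-30 is 34 days inclusive.
34 = 7 × 4 + 6, so there are 4 full weeks plus 6 extra days.
Each full week contributes one Friday: 4 so far.
The 6 extra days are Sunday, Monday, Tuesday, Wednesday, Thursday, Friday — 1 of them qualifies.
Total: 4 + 1 = 5.

5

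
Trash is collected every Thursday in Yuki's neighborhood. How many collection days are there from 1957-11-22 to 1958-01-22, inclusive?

8 Thursdays

1957-11-22 is a Friday.
That's 62 days from start to end, counting both.
62 = 7 × 8 + 6, so there are 8 full weeks plus 6 extra days.
Each full week contributes one Thursday: 8 so far.
The 6 extra days are Fri, Sat, Sun, Mon, Tue, Wed — none qualify.
Total: 8 + 0 = 8.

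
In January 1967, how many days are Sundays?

5

Jan 1, 1967 is a Sunday.
From Jan 1, 1967 to Jan 31, 1967 is 31 days inclusive.
31 = 7 × 4 + 3, so there are 4 full weeks plus 3 extra days.
Each full week contributes one Sunday: 4 so far.
The 3 extra days are Sunday, Monday, Tuesday — 1 of them qualifies.
Total: 4 + 1 = 5.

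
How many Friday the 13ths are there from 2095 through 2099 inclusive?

10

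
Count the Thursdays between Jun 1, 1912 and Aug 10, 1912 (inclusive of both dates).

Jun 1, 1912 is a Saturday.
The range spans 71 days (inclusive of both endpoints).
71 = 7 × 10 + 1, so there are 10 full weeks plus 1 extra day.
Each full week contributes one Thursday: 10 so far.
The 1 extra day is Sat — none qualify.
Total: 10 + 0 = 10.

10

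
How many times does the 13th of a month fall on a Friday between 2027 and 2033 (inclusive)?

Friday-the-13ths by year:
2027: Aug
2028: Oct
2029: Apr, Jul
2030: Sep, Dec
2031: Jun
2032: Feb, Aug
2033: May

10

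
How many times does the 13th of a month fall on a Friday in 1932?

The 13th falls on a Friday when the month's 13th has weekday Fri.
Jan 13 is Wed; Feb 13 is Sat; Mar 13 is Sun; Apr 13 is Wed; May 13 is Fri ✓; Jun 13 is Mon; Jul 13 is Wed; Aug 13 is Sat; Sep 13 is Tue; Oct 13 is Thu; Nov 13 is Sun; Dec 13 is Tue.
Friday the 13ths: May.

1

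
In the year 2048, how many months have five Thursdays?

A month has five Thursdays exactly when Thursday falls within its first (length − 28) days.
Jan: 31 days, starts Wed → 5 of Wed, Thu, Fri ✓
Feb: 29 days, starts Sat → 5 of Sat
Mar: 31 days, starts Sun → 5 of Sun, Mon, Tue
Apr: 30 days, starts Wed → 5 of Wed, Thu ✓
May: 31 days, starts Fri → 5 of Fri, Sat, Sun
Jun: 30 days, starts Mon → 5 of Mon, Tue
Jul: 31 days, starts Wed → 5 of Wed, Thu, Fri ✓
Aug: 31 days, starts Sat → 5 of Sat, Sun, Mon
Sep: 30 days, starts Tue → 5 of Tue, Wed
Oct: 31 days, starts Thu → 5 of Thu, Fri, Sat ✓
Nov: 30 days, starts Sun → 5 of Sun, Mon
Dec: 31 days, starts Tue → 5 of Tue, Wed, Thu ✓
Months with five Thursdays: Jan, Apr, Jul, Oct, Dec.

5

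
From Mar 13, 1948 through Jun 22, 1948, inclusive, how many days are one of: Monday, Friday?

29

Mar 13, 1948 is a Saturday.
That's 102 days from start to end, counting both.
102 = 7 × 14 + 4, so there are 14 full weeks plus 4 extra days.
Each full week contributes 2 days from the set (Mon, Fri): 14 × 2 = 28.
The 4 extra days are Saturday, Sunday, Monday, Tuesday — 1 of them qualifies.
Total: 28 + 1 = 29.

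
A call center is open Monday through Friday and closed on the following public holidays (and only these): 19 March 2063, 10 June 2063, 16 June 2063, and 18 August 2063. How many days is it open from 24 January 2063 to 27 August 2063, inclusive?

153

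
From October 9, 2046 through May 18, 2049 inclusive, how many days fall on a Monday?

136

October 9, 2046 is a Tuesday.
The range spans 953 days (inclusive of both endpoints).
953 = 7 × 136 + 1, so there are 136 full weeks plus 1 extra day.
Each full week contributes one Monday: 136 so far.
The 1 extra day is Tue — none qualify.
Total: 136 + 0 = 136.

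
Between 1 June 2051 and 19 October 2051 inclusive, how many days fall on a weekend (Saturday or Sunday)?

1 June 2051 is a Thursday.
From 1 June 2051 to 19 October 2051 is 141 days inclusive.
141 = 7 × 20 + 1, so there are 20 full weeks plus 1 extra day.
Each full week contributes 2 weekend days (Sat, Sun): 20 × 2 = 40.
The 1 extra day is Thu — none qualify.
Total: 40 + 0 = 40.

40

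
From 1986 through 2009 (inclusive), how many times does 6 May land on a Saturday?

4

Day of week of May 6 in each year:
1986: Tue, 1987: Wed, 1988: Fri, 1989: Sat ✓, 1990: Sun, 1991: Mon, 1992: Wed, 1993: Thu, 1994: Fri, 1995: Sat ✓, 1996: Mon, 1997: Tue, 1998: Wed, 1999: Thu, 2000: Sat ✓, 2001: Sun, 2002: Mon, 2003: Tue, 2004: Thu, 2005: Fri, 2006: Sat ✓, 2007: Sun, 2008: Tue, 2009: Wed
Saturdays: 1989, 1995, 2000, 2006.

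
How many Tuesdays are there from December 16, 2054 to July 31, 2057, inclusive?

137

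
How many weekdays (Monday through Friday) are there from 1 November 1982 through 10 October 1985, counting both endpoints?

769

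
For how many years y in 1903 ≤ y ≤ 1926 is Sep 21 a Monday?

4

Day of week of September 21 in each year:
1903: Mon ✓, 1904: Wed, 1905: Thu, 1906: Fri, 1907: Sat, 1908: Mon ✓, 1909: Tue, 1910: Wed, 1911: Thu, 1912: Sat, 1913: Sun, 1914: Mon ✓, 1915: Tue, 1916: Thu, 1917: Fri, 1918: Sat, 1919: Sun, 1920: Tue, 1921: Wed, 1922: Thu, 1923: Fri, 1924: Sun, 1925: Mon ✓, 1926: Tue
Mondays: 1903, 1908, 1914, 1925.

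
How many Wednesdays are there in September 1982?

5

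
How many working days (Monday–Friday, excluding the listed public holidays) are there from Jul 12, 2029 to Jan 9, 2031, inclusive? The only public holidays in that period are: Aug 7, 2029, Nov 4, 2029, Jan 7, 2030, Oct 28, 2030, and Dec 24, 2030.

387 working days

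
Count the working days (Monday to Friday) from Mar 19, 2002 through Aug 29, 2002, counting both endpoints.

118 weekdays

Mar 19, 2002 is a Tuesday.
The range spans 164 days (inclusive of both endpoints).
164 = 7 × 23 + 3, so there are 23 full weeks plus 3 extra days.
Each full week contributes 5 weekdays (Mon–Fri): 23 × 5 = 115.
The 3 extra days are Tue, Wed, Thu — 3 of them qualify.
Total: 115 + 3 = 118.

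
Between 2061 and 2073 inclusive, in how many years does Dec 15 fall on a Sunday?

Day of week of December 15 in each year:
2061: Thu, 2062: Fri, 2063: Sat, 2064: Mon, 2065: Tue, 2066: Wed, 2067: Thu, 2068: Sat, 2069: Sun ✓, 2070: Mon, 2071: Tue, 2072: Thu, 2073: Fri
Sundays: 2069.

1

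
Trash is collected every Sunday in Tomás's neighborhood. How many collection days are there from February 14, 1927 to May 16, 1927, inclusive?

February 14, 1927 is a Monday.
The range spans 92 days (inclusive of both endpoints).
92 = 7 × 13 + 1, so there are 13 full weeks plus 1 extra day.
Each full week contributes one Sunday: 13 so far.
The 1 extra day is Mon — none qualify.
Total: 13 + 0 = 13.

13 Sundays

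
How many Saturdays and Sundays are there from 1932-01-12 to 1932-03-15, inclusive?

1932-01-12 is a Tuesday.
From 1932-01-12 to 1932-03-15 is 64 days inclusive.
64 = 7 × 9 + 1, so there are 9 full weeks plus 1 extra day.
Each full week contributes 2 weekend days (Sat, Sun): 9 × 2 = 18.
The 1 extra day is Tuesday — none qualify.
Total: 18 + 0 = 18.

18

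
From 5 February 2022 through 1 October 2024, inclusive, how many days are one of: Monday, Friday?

277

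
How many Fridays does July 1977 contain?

5

1977-07-01 is a Friday.
The range spans 31 days (inclusive of both endpoints).
31 = 7 × 4 + 3, so there are 4 full weeks plus 3 extra days.
Each full week contributes one Friday: 4 so far.
The 3 extra days are Friday, Saturday, Sunday — 1 of them qualifies.
Total: 4 + 1 = 5.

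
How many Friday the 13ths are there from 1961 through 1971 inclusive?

Friday-the-13ths by year:
1961: Jan, Oct
1962: Apr, Jul
1963: Sep, Dec
1964: Mar, Nov
1965: Aug
1966: May
1967: Jan, Oct
1968: Sep, Dec
1969: Jun
1970: Feb, Mar, Nov
1971: Aug

19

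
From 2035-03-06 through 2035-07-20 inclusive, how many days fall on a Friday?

20

2035-03-06 is a Tuesday.
The range spans 137 days (inclusive of both endpoints).
137 = 7 × 19 + 4, so there are 19 full weeks plus 4 extra days.
Each full week contributes one Friday: 19 so far.
The 4 extra days are Tuesday, Wednesday, Thursday, Friday — 1 of them qualifies.
Total: 19 + 1 = 20.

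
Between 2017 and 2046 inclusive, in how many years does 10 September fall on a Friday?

Day of week of September 10 in each year:
2017: Sun, 2018: Mon, 2019: Tue, 2020: Thu, 2021: Fri ✓, 2022: Sat, 2023: Sun, 2024: Tue, 2025: Wed, 2026: Thu, 2027: Fri ✓, 2028: Sun, 2029: Mon, 2030: Tue, 2031: Wed, 2032: Fri ✓, 2033: Sat, 2034: Sun, 2035: Mon, 2036: Wed, 2037: Thu, 2038: Fri ✓, 2039: Sat, 2040: Mon, 2041: Tue, 2042: Wed, 2043: Thu, 2044: Sat, 2045: Sun, 2046: Mon
Fridays: 2021, 2027, 2032, 2038.

4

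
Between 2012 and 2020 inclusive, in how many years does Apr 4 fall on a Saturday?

Day of week of April 4 in each year:
2012: Wed, 2013: Thu, 2014: Fri, 2015: Sat ✓, 2016: Mon, 2017: Tue, 2018: Wed, 2019: Thu, 2020: Sat ✓
Saturdays: 2015, 2020.

2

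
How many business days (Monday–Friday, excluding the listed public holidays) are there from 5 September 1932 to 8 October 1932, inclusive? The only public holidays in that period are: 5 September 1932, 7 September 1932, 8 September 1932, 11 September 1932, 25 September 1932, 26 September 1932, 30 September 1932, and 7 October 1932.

19

5 September 1932 is a Monday.
That's 34 days from start to end, counting both.
34 = 7 × 4 + 6, so there are 4 full weeks plus 6 extra days.
Each full week contributes 5 weekdays (Mon–Fri): 4 × 5 = 20.
The 6 extra days are Monday, Tuesday, Wednesday, Thursday, Friday, Saturday — 5 of them qualify.
Total: 20 + 5 = 25.
Holidays: 5 September 1932 (Mon); 7 September 1932 (Wed); 8 September 1932 (Thu); 11 September 1932 (Sun); 25 September 1932 (Sun); 26 September 1932 (Mon); 30 September 1932 (Fri); 7 October 1932 (Fri).
6 of the 8 holidays fall on weekdays; the rest are weekends and were already excluded.
Business days: 25 − 6 = 19.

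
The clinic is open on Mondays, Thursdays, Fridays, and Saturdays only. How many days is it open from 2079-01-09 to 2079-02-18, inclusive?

2079-01-09 is a Monday.
From 2079-01-09 to 2079-02-18 is 41 days inclusive.
41 = 7 × 5 + 6, so there are 5 full weeks plus 6 extra days.
Each full week contributes 4 days from the set (Mon, Thu, Fri, Sat): 5 × 4 = 20.
The 6 extra days are Monday, Tuesday, Wednesday, Thursday, Friday, Saturday — 4 of them qualify.
Total: 20 + 4 = 24.

24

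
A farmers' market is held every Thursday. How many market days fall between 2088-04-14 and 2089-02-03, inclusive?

2088-04-14 is a Wednesday.
That's 296 days from start to end, counting both.
296 = 7 × 42 + 2, so there are 42 full weeks plus 2 extra days.
Each full week contributes one Thursday: 42 so far.
The 2 extra days are Wednesday, Thursday — 1 of them qualifies.
Total: 42 + 1 = 43.

43 Thursdays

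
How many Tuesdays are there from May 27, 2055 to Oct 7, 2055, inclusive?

19 Tuesdays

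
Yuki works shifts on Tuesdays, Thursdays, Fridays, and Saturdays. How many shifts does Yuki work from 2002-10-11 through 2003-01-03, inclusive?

2002-10-11 is a Friday.
The range spans 85 days (inclusive of both endpoints).
85 = 7 × 12 + 1, so there are 12 full weeks plus 1 extra day.
Each full week contributes 4 days from the set (Tue, Thu, Fri, Sat): 12 × 4 = 48.
The 1 extra day is Fri — 1 of them qualifies.
Total: 48 + 1 = 49.

49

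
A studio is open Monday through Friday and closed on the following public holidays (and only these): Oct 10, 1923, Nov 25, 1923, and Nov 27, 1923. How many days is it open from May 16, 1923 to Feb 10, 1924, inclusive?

May 16, 1923 is a Wednesday.
That's 271 days from start to end, counting both.
271 = 7 × 38 + 5, so there are 38 full weeks plus 5 extra days.
Each full week contributes 5 weekdays (Mon–Fri): 38 × 5 = 190.
The 5 extra days are Wednesday, Thursday, Friday, Saturday, Sunday — 3 of them qualify.
Total: 190 + 3 = 193.
Holidays: Oct 10, 1923 (Wed); Nov 25, 1923 (Sun); Nov 27, 1923 (Tue).
2 of the 3 holidays fall on weekdays; the rest are weekends and were already excluded.
Business days: 193 − 2 = 191.

191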